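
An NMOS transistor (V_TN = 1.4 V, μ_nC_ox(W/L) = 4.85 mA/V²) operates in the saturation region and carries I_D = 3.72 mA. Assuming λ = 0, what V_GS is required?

V_GS = 2.64 V

In saturation I_D = ½ k_n (V_GS − V_TN)², so V_GS − V_TN = √(2 I_D / k_n) = √(2 × 3.72 / 4.85) = 1.24 V.
V_GS = 1.4 + 1.24 = 2.64 V.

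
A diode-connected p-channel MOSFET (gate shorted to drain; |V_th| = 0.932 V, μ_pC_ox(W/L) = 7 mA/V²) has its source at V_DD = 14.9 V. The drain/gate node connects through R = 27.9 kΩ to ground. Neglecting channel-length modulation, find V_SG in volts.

V_SG = 1.31 V

With gate tied to drain, V_SG = V_SD ≥ V_SG − |V_th|, so the device is in saturation.
KCL at the drain: ½ k_p (V_SG − |V_th|)² = (V_DD − V_SG)/R.
Let x = V_SG − 0.932. Then 97.6 x² + x − 13.97 = 0, giving x = 0.373 V (positive root), so V_SG = 1.31 V.
I_D = (V_DD − V_SG)/R = (14.9 − 1.31) / 27.9 = 0.487 mA.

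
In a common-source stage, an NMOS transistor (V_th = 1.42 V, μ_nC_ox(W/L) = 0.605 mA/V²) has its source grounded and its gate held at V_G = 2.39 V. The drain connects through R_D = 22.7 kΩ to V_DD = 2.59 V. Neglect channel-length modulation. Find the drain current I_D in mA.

V_GS = V_G = 2.39 V, so V_ov = 2.39 − 1.42 = 0.97 V.
Assume saturation: I_D = ½ k_n V_ov² = 0.5 × 0.605 × 0.97² = 0.285 mA, giving V_DS = V_DD − I_D R_D = 2.59 − 0.285 × 22.7 = -3.87 V.
But -3.87 V < V_ov = 0.97 V, so the device is actually in triode.
In triode I_D = k_n[V_ov V_DS − ½ V_DS²] and I_D = (V_DD − V_DS)/R_D. Equating: 6.87 V_DS² − 14.32 V_DS + 2.59 = 0, giving V_DS = 0.2 V (the root below V_ov).
I_D = (2.59 − 0.2) / 22.7 = 0.105 mA.

I_D = 0.105 mA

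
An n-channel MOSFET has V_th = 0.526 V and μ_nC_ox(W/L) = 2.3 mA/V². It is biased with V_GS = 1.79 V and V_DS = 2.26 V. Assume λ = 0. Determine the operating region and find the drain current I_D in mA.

Saturation; I_D = 1.84 mA

V_ov = V_GS − V_th = 1.79 − 0.526 = 1.26 V.
Since V_DS = 2.26 V ≥ V_ov = 1.26 V, the device is in saturation.
I_D = ½ k_n V_ov² = 0.5 × 2.3 × 1.26² = 1.84 mA.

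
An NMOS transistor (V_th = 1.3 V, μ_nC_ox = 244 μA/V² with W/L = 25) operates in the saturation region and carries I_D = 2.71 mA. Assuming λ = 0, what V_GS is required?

V_GS = 2.24 V

k_n = μ_nC_ox · (W/L) = 6.1 mA/V².
In saturation I_D = ½ k_n (V_GS − V_th)², so V_GS − V_th = √(2 I_D / k_n) = √(2 × 2.71 / 6.1) = 0.943 V.
V_GS = 1.3 + 0.943 = 2.24 V.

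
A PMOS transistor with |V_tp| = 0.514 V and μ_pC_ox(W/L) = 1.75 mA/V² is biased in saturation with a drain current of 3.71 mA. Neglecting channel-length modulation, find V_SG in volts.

In saturation I_D = ½ k_p (V_SG − |V_tp|)², so V_SG − |V_tp| = √(2 I_D / k_p) = √(2 × 3.71 / 1.75) = 2.06 V.
V_SG = 0.514 + 2.06 = 2.57 V.

V_SG = 2.57 V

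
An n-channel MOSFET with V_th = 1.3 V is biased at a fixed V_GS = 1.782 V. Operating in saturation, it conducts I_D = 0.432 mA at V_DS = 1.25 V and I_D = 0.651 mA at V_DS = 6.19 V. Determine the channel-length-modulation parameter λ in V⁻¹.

With V_GS fixed, I_D ∝ (1 + λ V_DS) in saturation, so I_D2/I_D1 = (1 + λ V_DS2)/(1 + λ V_DS1).
0.651/0.432 = 1.507 = (1 + 6.19 λ)/(1 + 1.25 λ).
Solving: λ (I_D1 V_DS2 − I_D2 V_DS1) = I_D2 − I_D1, so λ = (0.651 − 0.432) / (0.432 × 6.19 − 0.651 × 1.25) = 0.219 / 1.86 = 0.118 V⁻¹.

λ = 0.118 V⁻¹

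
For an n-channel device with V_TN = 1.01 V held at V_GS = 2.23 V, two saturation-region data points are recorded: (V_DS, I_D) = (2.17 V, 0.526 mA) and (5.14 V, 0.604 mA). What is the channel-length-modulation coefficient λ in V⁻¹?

λ = 0.0560 V⁻¹

With V_GS fixed, I_D ∝ (1 + λ V_DS) in saturation, so I_D2/I_D1 = (1 + λ V_DS2)/(1 + λ V_DS1).
0.604/0.526 = 1.148 = (1 + 5.14 λ)/(1 + 2.17 λ).
Solving: λ (I_D1 V_DS2 − I_D2 V_DS1) = I_D2 − I_D1, so λ = (0.604 − 0.526) / (0.526 × 5.14 − 0.604 × 2.17) = 0.078 / 1.39 = 0.056 V⁻¹.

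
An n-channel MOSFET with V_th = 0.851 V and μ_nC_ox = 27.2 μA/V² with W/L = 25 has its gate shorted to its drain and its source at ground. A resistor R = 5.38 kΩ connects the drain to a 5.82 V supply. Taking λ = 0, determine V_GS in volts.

With gate tied to drain, V_GS = V_DS ≥ V_GS − V_th, so the device is in saturation.
k_n = μ_nC_ox · (W/L) = 0.68 mA/V².
KCL at the drain: ½ k_n (V_GS − V_th)² = (V_DD − V_GS)/R.
Let x = V_GS − 0.851. Then 1.83 x² + x − 4.969 = 0, giving x = 1.4 V (positive root), so V_GS = 2.25 V.
I_D = (V_DD − V_GS)/R = (5.82 − 2.25) / 5.38 = 0.664 mA.

V_GS = 2.25 V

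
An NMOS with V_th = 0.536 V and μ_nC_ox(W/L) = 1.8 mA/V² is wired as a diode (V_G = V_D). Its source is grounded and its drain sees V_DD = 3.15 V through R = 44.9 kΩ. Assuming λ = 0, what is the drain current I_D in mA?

I_D = 0.0528 mA

With gate tied to drain, V_GS = V_DS ≥ V_GS − V_th, so the device is in saturation.
KCL at the drain: ½ k_n (V_GS − V_th)² = (V_DD − V_GS)/R.
Let x = V_GS − 0.536. Then 40.4 x² + x − 2.614 = 0, giving x = 0.242 V (positive root), so V_GS = 0.778 V.
I_D = (V_DD − V_GS)/R = (3.15 − 0.778) / 44.9 = 0.0528 mA.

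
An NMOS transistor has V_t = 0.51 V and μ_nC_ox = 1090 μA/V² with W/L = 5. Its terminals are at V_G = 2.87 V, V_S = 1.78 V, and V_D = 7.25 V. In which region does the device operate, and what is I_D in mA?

Saturation; I_D = 0.917 mA

V_GS = V_G − V_S = 2.87 − 1.78 = 1.09 V; V_DS = V_D − V_S = 7.25 − 1.78 = 5.47 V.
k_n = μ_nC_ox · (W/L) = 5.45 mA/V².
V_ov = V_GS − V_t = 1.09 − 0.51 = 0.58 V.
Since V_DS = 5.47 V ≥ V_ov = 0.58 V, the device is in saturation.
I_D = ½ k_n V_ov² = 0.5 × 5.45 × 0.58² = 0.917 mA.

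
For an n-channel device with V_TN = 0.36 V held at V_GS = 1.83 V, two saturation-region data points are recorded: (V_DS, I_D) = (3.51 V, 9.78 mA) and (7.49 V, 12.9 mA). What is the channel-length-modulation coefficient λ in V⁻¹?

λ = 0.112 V⁻¹

With V_GS fixed, I_D ∝ (1 + λ V_DS) in saturation, so I_D2/I_D1 = (1 + λ V_DS2)/(1 + λ V_DS1).
12.9/9.78 = 1.319 = (1 + 7.49 λ)/(1 + 3.51 λ).
Solving: λ (I_D1 V_DS2 − I_D2 V_DS1) = I_D2 − I_D1, so λ = (12.9 − 9.78) / (9.78 × 7.49 − 12.9 × 3.51) = 3.12 / 28 = 0.112 V⁻¹.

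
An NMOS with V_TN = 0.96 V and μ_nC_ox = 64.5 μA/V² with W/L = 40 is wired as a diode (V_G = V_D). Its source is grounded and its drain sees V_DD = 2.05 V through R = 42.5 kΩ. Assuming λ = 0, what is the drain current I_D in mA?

I_D = 0.0225 mA

With gate tied to drain, V_GS = V_DS ≥ V_GS − V_TN, so the device is in saturation.
k_n = μ_nC_ox · (W/L) = 2.58 mA/V².
KCL at the drain: ½ k_n (V_GS − V_TN)² = (V_DD − V_GS)/R.
Let x = V_GS − 0.96. Then 54.8 x² + x − 1.09 = 0, giving x = 0.132 V (positive root), so V_GS = 1.09 V.
I_D = (V_DD − V_GS)/R = (2.05 − 1.09) / 42.5 = 0.0225 mA.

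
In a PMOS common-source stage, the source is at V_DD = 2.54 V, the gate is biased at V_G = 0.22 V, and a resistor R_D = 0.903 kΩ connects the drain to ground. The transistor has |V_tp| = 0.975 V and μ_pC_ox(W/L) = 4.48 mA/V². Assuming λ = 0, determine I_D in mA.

I_D = 2.30 mA

V_SG = V_DD − V_G = 2.54 − 0.22 = 2.32 V, so V_ov = 2.32 − 0.975 = 1.34 V.
Assume saturation: I_D = ½ k_p V_ov² = 0.5 × 4.48 × 1.34² = 4.05 mA, giving V_SD = V_DD − I_D R_D = 2.54 − 4.05 × 0.903 = -1.12 V.
But -1.12 V < V_ov = 1.34 V, so the device is actually in triode.
In triode I_D = k_p[V_ov V_SD − ½ V_SD²] and I_D = (V_DD − V_SD)/R_D. Equating: 2.02 V_SD² − 6.441 V_SD + 2.54 = 0, giving V_SD = 0.461 V (the root below V_ov).
I_D = (2.54 − 0.461) / 0.903 = 2.3 mA.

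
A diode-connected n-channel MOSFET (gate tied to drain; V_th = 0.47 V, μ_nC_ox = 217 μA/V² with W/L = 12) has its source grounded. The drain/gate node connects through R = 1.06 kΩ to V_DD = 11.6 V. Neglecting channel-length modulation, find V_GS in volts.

With gate tied to drain, V_GS = V_DS ≥ V_GS − V_th, so the device is in saturation.
k_n = μ_nC_ox · (W/L) = 2.604 mA/V².
KCL at the drain: ½ k_n (V_GS − V_th)² = (V_DD − V_GS)/R.
Let x = V_GS − 0.47. Then 1.38 x² + x − 11.13 = 0, giving x = 2.5 V (positive root), so V_GS = 2.97 V.
I_D = (V_DD − V_GS)/R = (11.6 − 2.97) / 1.06 = 8.14 mA.

V_GS = 2.97 V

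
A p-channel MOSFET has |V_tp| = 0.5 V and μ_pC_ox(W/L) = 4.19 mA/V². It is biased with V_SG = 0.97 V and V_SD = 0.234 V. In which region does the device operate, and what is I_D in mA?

V_ov = V_SG − |V_tp| = 0.97 − 0.5 = 0.47 V.
Since V_SD = 0.234 V < V_ov = 0.47 V, the device is in the triode region.
I_D = k_p [V_ov · V_SD − ½ V_SD²] = 4.19 × [0.47 × 0.234 − 0.5 × 0.234²] = 0.346 mA.

Triode; I_D = 0.346 mA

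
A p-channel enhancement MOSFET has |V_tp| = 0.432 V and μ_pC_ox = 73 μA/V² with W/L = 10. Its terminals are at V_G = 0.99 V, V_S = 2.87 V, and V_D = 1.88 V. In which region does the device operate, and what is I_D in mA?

Triode; I_D = 0.689 mA

V_SG = V_S − V_G = 2.87 − 0.99 = 1.88 V; V_SD = V_S − V_D = 2.87 − 1.88 = 0.99 V.
k_p = μ_pC_ox · (W/L) = 0.73 mA/V².
V_ov = V_SG − |V_tp| = 1.88 − 0.432 = 1.45 V.
Since V_SD = 0.99 V < V_ov = 1.45 V, the device is in the triode region.
I_D = k_p [V_ov · V_SD − ½ V_SD²] = 0.73 × [1.45 × 0.99 − 0.5 × 0.99²] = 0.689 mA.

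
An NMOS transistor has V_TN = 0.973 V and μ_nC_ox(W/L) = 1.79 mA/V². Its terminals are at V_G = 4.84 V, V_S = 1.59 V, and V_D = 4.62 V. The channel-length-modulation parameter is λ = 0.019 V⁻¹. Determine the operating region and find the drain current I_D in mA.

V_GS = V_G − V_S = 4.84 − 1.59 = 3.25 V; V_DS = V_D − V_S = 4.62 − 1.59 = 3.03 V.
V_ov = V_GS − V_TN = 3.25 − 0.973 = 2.28 V.
Since V_DS = 3.03 V ≥ V_ov = 2.28 V, the device is in saturation.
I_D = ½ k_n V_ov² (1 + λ V_DS) = 0.5 × 1.79 × 2.28² × (1 + 0.019 × 3.03) = 4.91 mA.

Saturation; I_D = 4.91 mA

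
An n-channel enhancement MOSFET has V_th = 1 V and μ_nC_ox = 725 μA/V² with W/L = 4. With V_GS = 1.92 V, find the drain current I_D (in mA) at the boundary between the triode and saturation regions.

I_D = 1.23 mA

At the boundary V_DS = V_ov = V_GS − V_th = 1.92 − 1 = 0.92 V.
k_n = μ_nC_ox · (W/L) = 2.9 mA/V².
I_D = ½ k_n V_ov² = 0.5 × 2.9 × 0.92² = 1.23 mA.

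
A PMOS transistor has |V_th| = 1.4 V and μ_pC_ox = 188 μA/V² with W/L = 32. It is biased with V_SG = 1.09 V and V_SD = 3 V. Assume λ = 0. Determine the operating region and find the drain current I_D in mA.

Cutoff; I_D = 0 mA

V_SG = 1.09 V < |V_th| = 1.4 V, so the transistor is in cutoff.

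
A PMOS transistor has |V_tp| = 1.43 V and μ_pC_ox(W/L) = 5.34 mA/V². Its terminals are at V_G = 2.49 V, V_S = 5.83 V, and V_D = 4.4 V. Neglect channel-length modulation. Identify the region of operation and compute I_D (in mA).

V_SG = V_S − V_G = 5.83 − 2.49 = 3.34 V; V_SD = V_S − V_D = 5.83 − 4.4 = 1.43 V.
V_ov = V_SG − |V_tp| = 3.34 − 1.43 = 1.91 V.
Since V_SD = 1.43 V < V_ov = 1.91 V, the device is in the triode region.
I_D = k_p [V_ov · V_SD − ½ V_SD²] = 5.34 × [1.91 × 1.43 − 0.5 × 1.43²] = 9.13 mA.

Triode; I_D = 9.13 mA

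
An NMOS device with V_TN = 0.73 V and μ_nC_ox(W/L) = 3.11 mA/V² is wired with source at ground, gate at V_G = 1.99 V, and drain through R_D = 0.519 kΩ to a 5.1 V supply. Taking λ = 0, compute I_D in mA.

V_GS = V_G = 1.99 V, so V_ov = 1.99 − 0.73 = 1.26 V.
Assume saturation: I_D = ½ k_n V_ov² = 0.5 × 3.11 × 1.26² = 2.47 mA, giving V_DS = V_DD − I_D R_D = 5.1 − 2.47 × 0.519 = 3.82 V.
V_DS = 3.82 V ≥ V_ov = 1.26 V, confirming saturation.

I_D = 2.47 mA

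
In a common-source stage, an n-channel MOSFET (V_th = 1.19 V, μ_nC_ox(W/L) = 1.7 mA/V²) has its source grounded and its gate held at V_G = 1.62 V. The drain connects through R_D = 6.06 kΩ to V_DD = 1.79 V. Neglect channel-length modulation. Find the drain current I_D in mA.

V_GS = V_G = 1.62 V, so V_ov = 1.62 − 1.19 = 0.43 V.
Assume saturation: I_D = ½ k_n V_ov² = 0.5 × 1.7 × 0.43² = 0.157 mA, giving V_DS = V_DD − I_D R_D = 1.79 − 0.157 × 6.06 = 0.838 V.
V_DS = 0.838 V ≥ V_ov = 0.43 V, confirming saturation.

I_D = 0.157 mA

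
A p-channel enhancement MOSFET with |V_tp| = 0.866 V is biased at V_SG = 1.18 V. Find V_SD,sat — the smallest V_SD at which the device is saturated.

V_SD,sat = 0.314 V

The boundary between triode and saturation is V_SD = V_SG − |V_tp| = V_ov.
V_ov = 1.18 − 0.866 = 0.314 V.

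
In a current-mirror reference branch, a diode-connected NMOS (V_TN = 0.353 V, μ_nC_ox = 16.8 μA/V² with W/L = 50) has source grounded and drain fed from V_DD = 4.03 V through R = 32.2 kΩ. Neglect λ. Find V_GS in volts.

V_GS = 0.839 V

With gate tied to drain, V_GS = V_DS ≥ V_GS − V_TN, so the device is in saturation.
k_n = μ_nC_ox · (W/L) = 0.84 mA/V².
KCL at the drain: ½ k_n (V_GS − V_TN)² = (V_DD − V_GS)/R.
Let x = V_GS − 0.353. Then 13.5 x² + x − 3.677 = 0, giving x = 0.486 V (positive root), so V_GS = 0.839 V.
I_D = (V_DD − V_GS)/R = (4.03 − 0.839) / 32.2 = 0.0991 mA.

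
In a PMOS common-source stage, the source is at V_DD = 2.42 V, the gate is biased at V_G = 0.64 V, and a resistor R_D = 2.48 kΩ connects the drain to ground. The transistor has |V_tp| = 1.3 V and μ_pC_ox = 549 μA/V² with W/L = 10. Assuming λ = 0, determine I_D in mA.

I_D = 0.632 mA

V_SG = V_DD − V_G = 2.42 − 0.64 = 1.78 V, so V_ov = 1.78 − 1.3 = 0.48 V.
k_p = μ_pC_ox · (W/L) = 5.49 mA/V².
Assume saturation: I_D = ½ k_p V_ov² = 0.5 × 5.49 × 0.48² = 0.632 mA, giving V_SD = V_DD − I_D R_D = 2.42 − 0.632 × 2.48 = 0.852 V.
V_SD = 0.852 V ≥ V_ov = 0.48 V, confirming saturation.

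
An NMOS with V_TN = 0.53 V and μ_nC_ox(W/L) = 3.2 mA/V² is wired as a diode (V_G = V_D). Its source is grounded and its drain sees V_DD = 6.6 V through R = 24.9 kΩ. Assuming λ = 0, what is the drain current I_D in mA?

With gate tied to drain, V_GS = V_DS ≥ V_GS − V_TN, so the device is in saturation.
KCL at the drain: ½ k_n (V_GS − V_TN)² = (V_DD − V_GS)/R.
Let x = V_GS − 0.53. Then 39.8 x² + x − 6.07 = 0, giving x = 0.378 V (positive root), so V_GS = 0.908 V.
I_D = (V_DD − V_GS)/R = (6.6 − 0.908) / 24.9 = 0.229 mA.

I_D = 0.229 mA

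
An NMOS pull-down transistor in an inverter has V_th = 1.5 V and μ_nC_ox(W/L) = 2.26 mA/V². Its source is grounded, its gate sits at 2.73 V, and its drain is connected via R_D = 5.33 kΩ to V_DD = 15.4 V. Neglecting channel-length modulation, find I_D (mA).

V_GS = V_G = 2.73 V, so V_ov = 2.73 − 1.5 = 1.23 V.
Assume saturation: I_D = ½ k_n V_ov² = 0.5 × 2.26 × 1.23² = 1.71 mA, giving V_DS = V_DD − I_D R_D = 15.4 − 1.71 × 5.33 = 6.29 V.
V_DS = 6.29 V ≥ V_ov = 1.23 V, confirming saturation.

I_D = 1.71 mA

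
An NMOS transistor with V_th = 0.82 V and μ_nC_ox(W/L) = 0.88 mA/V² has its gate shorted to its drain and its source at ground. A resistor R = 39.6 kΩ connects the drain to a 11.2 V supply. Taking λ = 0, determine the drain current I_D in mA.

I_D = 0.243 mA

With gate tied to drain, V_GS = V_DS ≥ V_GS − V_th, so the device is in saturation.
KCL at the drain: ½ k_n (V_GS − V_th)² = (V_DD − V_GS)/R.
Let x = V_GS − 0.82. Then 17.4 x² + x − 10.38 = 0, giving x = 0.744 V (positive root), so V_GS = 1.56 V.
I_D = (V_DD − V_GS)/R = (11.2 − 1.56) / 39.6 = 0.243 mA.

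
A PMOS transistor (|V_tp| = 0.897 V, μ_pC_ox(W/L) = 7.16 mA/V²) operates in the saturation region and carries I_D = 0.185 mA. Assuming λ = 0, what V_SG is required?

In saturation I_D = ½ k_p (V_SG − |V_tp|)², so V_SG − |V_tp| = √(2 I_D / k_p) = √(2 × 0.185 / 7.16) = 0.227 V.
V_SG = 0.897 + 0.227 = 1.12 V.

V_SG = 1.12 V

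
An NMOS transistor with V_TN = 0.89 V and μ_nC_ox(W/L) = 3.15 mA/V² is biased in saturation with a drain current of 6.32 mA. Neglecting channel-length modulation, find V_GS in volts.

V_GS = 2.89 V

In saturation I_D = ½ k_n (V_GS − V_TN)², so V_GS − V_TN = √(2 I_D / k_n) = √(2 × 6.32 / 3.15) = 2 V.
V_GS = 0.89 + 2 = 2.89 V.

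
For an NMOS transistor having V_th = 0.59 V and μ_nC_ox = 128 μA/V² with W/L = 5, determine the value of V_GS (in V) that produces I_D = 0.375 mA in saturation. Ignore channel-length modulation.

k_n = μ_nC_ox · (W/L) = 0.64 mA/V².
In saturation I_D = ½ k_n (V_GS − V_th)², so V_GS − V_th = √(2 I_D / k_n) = √(2 × 0.375 / 0.64) = 1.08 V.
V_GS = 0.59 + 1.08 = 1.67 V.

V_GS = 1.67 V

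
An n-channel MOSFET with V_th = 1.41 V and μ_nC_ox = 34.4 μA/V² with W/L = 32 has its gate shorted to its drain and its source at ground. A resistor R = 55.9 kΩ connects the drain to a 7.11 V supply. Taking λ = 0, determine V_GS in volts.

V_GS = 1.82 V

With gate tied to drain, V_GS = V_DS ≥ V_GS − V_th, so the device is in saturation.
k_n = μ_nC_ox · (W/L) = 1.101 mA/V².
KCL at the drain: ½ k_n (V_GS − V_th)² = (V_DD − V_GS)/R.
Let x = V_GS − 1.41. Then 30.8 x² + x − 5.7 = 0, giving x = 0.414 V (positive root), so V_GS = 1.82 V.
I_D = (V_DD − V_GS)/R = (7.11 − 1.82) / 55.9 = 0.0946 mA.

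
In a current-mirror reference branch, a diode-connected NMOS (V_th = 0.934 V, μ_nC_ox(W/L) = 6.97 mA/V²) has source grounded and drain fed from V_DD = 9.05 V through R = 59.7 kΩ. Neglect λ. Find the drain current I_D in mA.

With gate tied to drain, V_GS = V_DS ≥ V_GS − V_th, so the device is in saturation.
KCL at the drain: ½ k_n (V_GS − V_th)² = (V_DD − V_GS)/R.
Let x = V_GS − 0.934. Then 208 x² + x − 8.116 = 0, giving x = 0.195 V (positive root), so V_GS = 1.13 V.
I_D = (V_DD − V_GS)/R = (9.05 − 1.13) / 59.7 = 0.133 mA.

I_D = 0.133 mA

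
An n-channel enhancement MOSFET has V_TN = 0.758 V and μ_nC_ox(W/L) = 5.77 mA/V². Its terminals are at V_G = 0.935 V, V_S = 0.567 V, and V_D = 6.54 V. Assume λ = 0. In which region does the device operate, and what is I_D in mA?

V_GS = V_G − V_S = 0.935 − 0.567 = 0.368 V; V_DS = V_D − V_S = 6.54 − 0.567 = 5.97 V.
V_GS = 0.368 V < V_TN = 0.758 V, so the transistor is in cutoff.

Cutoff; I_D = 0 mA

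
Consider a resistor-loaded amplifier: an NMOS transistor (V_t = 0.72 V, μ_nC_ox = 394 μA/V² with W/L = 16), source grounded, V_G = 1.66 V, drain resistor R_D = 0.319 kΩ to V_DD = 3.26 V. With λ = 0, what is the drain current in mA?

V_GS = V_G = 1.66 V, so V_ov = 1.66 − 0.72 = 0.94 V.
k_n = μ_nC_ox · (W/L) = 6.304 mA/V².
Assume saturation: I_D = ½ k_n V_ov² = 0.5 × 6.304 × 0.94² = 2.79 mA, giving V_DS = V_DD − I_D R_D = 3.26 − 2.79 × 0.319 = 2.37 V.
V_DS = 2.37 V ≥ V_ov = 0.94 V, confirming saturation.

I_D = 2.79 mA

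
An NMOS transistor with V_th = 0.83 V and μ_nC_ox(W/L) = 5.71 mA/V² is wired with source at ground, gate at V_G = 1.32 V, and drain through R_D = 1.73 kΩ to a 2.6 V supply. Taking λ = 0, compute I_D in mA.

V_GS = V_G = 1.32 V, so V_ov = 1.32 − 0.83 = 0.49 V.
Assume saturation: I_D = ½ k_n V_ov² = 0.5 × 5.71 × 0.49² = 0.685 mA, giving V_DS = V_DD − I_D R_D = 2.6 − 0.685 × 1.73 = 1.41 V.
V_DS = 1.41 V ≥ V_ov = 0.49 V, confirming saturation.

I_D = 0.685 mA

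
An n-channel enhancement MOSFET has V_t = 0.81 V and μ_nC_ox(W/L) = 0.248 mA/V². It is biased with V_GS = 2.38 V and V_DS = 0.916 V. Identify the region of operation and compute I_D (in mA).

V_ov = V_GS − V_t = 2.38 − 0.81 = 1.57 V.
Since V_DS = 0.916 V < V_ov = 1.57 V, the device is in the triode region.
I_D = k_n [V_ov · V_DS − ½ V_DS²] = 0.248 × [1.57 × 0.916 − 0.5 × 0.916²] = 0.253 mA.

Triode; I_D = 0.253 mA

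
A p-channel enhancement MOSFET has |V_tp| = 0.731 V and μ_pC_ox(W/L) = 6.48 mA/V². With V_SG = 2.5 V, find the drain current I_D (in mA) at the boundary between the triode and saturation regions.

At the boundary V_SD = V_ov = V_SG − |V_tp| = 2.5 − 0.731 = 1.77 V.
I_D = ½ k_p V_ov² = 0.5 × 6.48 × 1.77² = 10.1 mA.

I_D = 10.1 mA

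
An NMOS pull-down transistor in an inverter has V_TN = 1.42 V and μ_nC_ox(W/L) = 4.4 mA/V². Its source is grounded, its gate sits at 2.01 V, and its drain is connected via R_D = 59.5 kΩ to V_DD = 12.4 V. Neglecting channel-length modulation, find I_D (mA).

I_D = 0.207 mA

V_GS = V_G = 2.01 V, so V_ov = 2.01 − 1.42 = 0.59 V.
Assume saturation: I_D = ½ k_n V_ov² = 0.5 × 4.4 × 0.59² = 0.766 mA, giving V_DS = V_DD − I_D R_D = 12.4 − 0.766 × 59.5 = -33.2 V.
But -33.2 V < V_ov = 0.59 V, so the device is actually in triode.
In triode I_D = k_n[V_ov V_DS − ½ V_DS²] and I_D = (V_DD − V_DS)/R_D. Equating: 131 V_DS² − 155.5 V_DS + 12.4 = 0, giving V_DS = 0.086 V (the root below V_ov).
I_D = (12.4 − 0.086) / 59.5 = 0.207 mA.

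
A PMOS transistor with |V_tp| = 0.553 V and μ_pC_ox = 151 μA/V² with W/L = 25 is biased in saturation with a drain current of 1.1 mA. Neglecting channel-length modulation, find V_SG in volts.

k_p = μ_pC_ox · (W/L) = 3.775 mA/V².
In saturation I_D = ½ k_p (V_SG − |V_tp|)², so V_SG − |V_tp| = √(2 I_D / k_p) = √(2 × 1.1 / 3.775) = 0.763 V.
V_SG = 0.553 + 0.763 = 1.32 V.

V_SG = 1.32 V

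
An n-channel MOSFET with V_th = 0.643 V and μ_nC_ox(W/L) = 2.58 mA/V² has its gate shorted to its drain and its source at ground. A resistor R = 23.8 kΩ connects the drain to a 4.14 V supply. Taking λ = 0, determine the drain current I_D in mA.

I_D = 0.133 mA

With gate tied to drain, V_GS = V_DS ≥ V_GS − V_th, so the device is in saturation.
KCL at the drain: ½ k_n (V_GS − V_th)² = (V_DD − V_GS)/R.
Let x = V_GS − 0.643. Then 30.7 x² + x − 3.497 = 0, giving x = 0.322 V (positive root), so V_GS = 0.965 V.
I_D = (V_DD − V_GS)/R = (4.14 − 0.965) / 23.8 = 0.133 mA.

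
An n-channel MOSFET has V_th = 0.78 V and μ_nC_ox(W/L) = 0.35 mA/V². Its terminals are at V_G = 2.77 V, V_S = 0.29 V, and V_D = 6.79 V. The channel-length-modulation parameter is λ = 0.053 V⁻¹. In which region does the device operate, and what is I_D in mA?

Saturation; I_D = 0.680 mA

V_GS = V_G − V_S = 2.77 − 0.29 = 2.48 V; V_DS = V_D − V_S = 6.79 − 0.29 = 6.5 V.
V_ov = V_GS − V_th = 2.48 − 0.78 = 1.7 V.
Since V_DS = 6.5 V ≥ V_ov = 1.7 V, the device is in saturation.
I_D = ½ k_n V_ov² (1 + λ V_DS) = 0.5 × 0.35 × 1.7² × (1 + 0.053 × 6.5) = 0.68 mA.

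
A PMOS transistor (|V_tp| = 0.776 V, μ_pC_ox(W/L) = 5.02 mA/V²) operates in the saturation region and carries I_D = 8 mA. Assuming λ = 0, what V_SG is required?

In saturation I_D = ½ k_p (V_SG − |V_tp|)², so V_SG − |V_tp| = √(2 I_D / k_p) = √(2 × 8 / 5.02) = 1.79 V.
V_SG = 0.776 + 1.79 = 2.56 V.

V_SG = 2.56 V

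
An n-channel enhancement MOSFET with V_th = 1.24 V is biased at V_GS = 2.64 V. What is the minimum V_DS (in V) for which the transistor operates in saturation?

V_DS,sat = 1.40 V

The boundary between triode and saturation is V_DS = V_GS − V_th = V_ov.
V_ov = 2.64 − 1.24 = 1.4 V.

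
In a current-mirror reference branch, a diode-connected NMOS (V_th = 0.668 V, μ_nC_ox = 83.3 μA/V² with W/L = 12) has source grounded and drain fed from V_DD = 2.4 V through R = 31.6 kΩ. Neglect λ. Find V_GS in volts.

V_GS = 0.969 V

With gate tied to drain, V_GS = V_DS ≥ V_GS − V_th, so the device is in saturation.
k_n = μ_nC_ox · (W/L) = 0.9996 mA/V².
KCL at the drain: ½ k_n (V_GS − V_th)² = (V_DD − V_GS)/R.
Let x = V_GS − 0.668. Then 15.8 x² + x − 1.732 = 0, giving x = 0.301 V (positive root), so V_GS = 0.969 V.
I_D = (V_DD − V_GS)/R = (2.4 − 0.969) / 31.6 = 0.0453 mA.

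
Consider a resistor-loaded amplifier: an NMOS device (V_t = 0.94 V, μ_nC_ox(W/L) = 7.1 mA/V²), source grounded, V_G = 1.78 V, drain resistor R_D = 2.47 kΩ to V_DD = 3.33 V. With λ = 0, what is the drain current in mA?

I_D = 1.25 mA

V_GS = V_G = 1.78 V, so V_ov = 1.78 − 0.94 = 0.84 V.
Assume saturation: I_D = ½ k_n V_ov² = 0.5 × 7.1 × 0.84² = 2.5 mA, giving V_DS = V_DD − I_D R_D = 3.33 − 2.5 × 2.47 = -2.86 V.
But -2.86 V < V_ov = 0.84 V, so the device is actually in triode.
In triode I_D = k_n[V_ov V_DS − ½ V_DS²] and I_D = (V_DD − V_DS)/R_D. Equating: 8.77 V_DS² − 15.73 V_DS + 3.33 = 0, giving V_DS = 0.245 V (the root below V_ov).
I_D = (3.33 − 0.245) / 2.47 = 1.25 mA.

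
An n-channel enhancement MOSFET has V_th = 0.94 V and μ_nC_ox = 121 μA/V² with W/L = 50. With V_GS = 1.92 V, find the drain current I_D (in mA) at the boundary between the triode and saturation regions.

I_D = 2.91 mA

At the boundary V_DS = V_ov = V_GS − V_th = 1.92 − 0.94 = 0.98 V.
k_n = μ_nC_ox · (W/L) = 6.05 mA/V².
I_D = ½ k_n V_ov² = 0.5 × 6.05 × 0.98² = 2.91 mA.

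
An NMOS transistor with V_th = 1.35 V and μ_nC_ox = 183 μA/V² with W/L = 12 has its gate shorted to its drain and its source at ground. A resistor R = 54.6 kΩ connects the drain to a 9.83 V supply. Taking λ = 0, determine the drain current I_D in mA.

I_D = 0.149 mA

With gate tied to drain, V_GS = V_DS ≥ V_GS − V_th, so the device is in saturation.
k_n = μ_nC_ox · (W/L) = 2.196 mA/V².
KCL at the drain: ½ k_n (V_GS − V_th)² = (V_DD − V_GS)/R.
Let x = V_GS − 1.35. Then 60 x² + x − 8.48 = 0, giving x = 0.368 V (positive root), so V_GS = 1.72 V.
I_D = (V_DD − V_GS)/R = (9.83 − 1.72) / 54.6 = 0.149 mA.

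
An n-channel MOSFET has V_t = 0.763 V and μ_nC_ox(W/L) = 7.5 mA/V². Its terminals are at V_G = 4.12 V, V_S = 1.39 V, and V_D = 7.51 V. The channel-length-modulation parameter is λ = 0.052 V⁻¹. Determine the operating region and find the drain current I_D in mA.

Saturation; I_D = 19.1 mA

V_GS = V_G − V_S = 4.12 − 1.39 = 2.73 V; V_DS = V_D − V_S = 7.51 − 1.39 = 6.12 V.
V_ov = V_GS − V_t = 2.73 − 0.763 = 1.97 V.
Since V_DS = 6.12 V ≥ V_ov = 1.97 V, the device is in saturation.
I_D = ½ k_n V_ov² (1 + λ V_DS) = 0.5 × 7.5 × 1.97² × (1 + 0.052 × 6.12) = 19.1 mA.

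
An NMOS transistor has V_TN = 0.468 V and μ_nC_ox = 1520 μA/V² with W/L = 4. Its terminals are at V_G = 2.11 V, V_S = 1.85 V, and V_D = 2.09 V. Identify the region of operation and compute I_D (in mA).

V_GS = V_G − V_S = 2.11 − 1.85 = 0.26 V; V_DS = V_D − V_S = 2.09 − 1.85 = 0.24 V.
V_GS = 0.26 V < V_TN = 0.468 V, so the transistor is in cutoff.

Cutoff; I_D = 0 mA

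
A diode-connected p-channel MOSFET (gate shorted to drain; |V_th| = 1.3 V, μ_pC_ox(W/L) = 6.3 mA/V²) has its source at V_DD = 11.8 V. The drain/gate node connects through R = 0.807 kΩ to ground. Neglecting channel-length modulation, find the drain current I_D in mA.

With gate tied to drain, V_SG = V_SD ≥ V_SG − |V_th|, so the device is in saturation.
KCL at the drain: ½ k_p (V_SG − |V_th|)² = (V_DD − V_SG)/R.
Let x = V_SG − 1.3. Then 2.54 x² + x − 10.5 = 0, giving x = 1.85 V (positive root), so V_SG = 3.15 V.
I_D = (V_DD − V_SG)/R = (11.8 − 3.15) / 0.807 = 10.7 mA.

I_D = 10.7 mA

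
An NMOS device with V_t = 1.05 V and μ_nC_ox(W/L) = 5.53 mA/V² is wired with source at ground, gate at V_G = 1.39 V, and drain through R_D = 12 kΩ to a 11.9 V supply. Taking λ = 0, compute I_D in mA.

I_D = 0.320 mA

V_GS = V_G = 1.39 V, so V_ov = 1.39 − 1.05 = 0.34 V.
Assume saturation: I_D = ½ k_n V_ov² = 0.5 × 5.53 × 0.34² = 0.32 mA, giving V_DS = V_DD − I_D R_D = 11.9 − 0.32 × 12 = 8.06 V.
V_DS = 8.06 V ≥ V_ov = 0.34 V, confirming saturation.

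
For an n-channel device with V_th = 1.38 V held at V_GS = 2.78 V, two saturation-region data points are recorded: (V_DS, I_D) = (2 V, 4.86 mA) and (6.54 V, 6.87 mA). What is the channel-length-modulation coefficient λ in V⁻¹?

With V_GS fixed, I_D ∝ (1 + λ V_DS) in saturation, so I_D2/I_D1 = (1 + λ V_DS2)/(1 + λ V_DS1).
6.87/4.86 = 1.414 = (1 + 6.54 λ)/(1 + 2 λ).
Solving: λ (I_D1 V_DS2 − I_D2 V_DS1) = I_D2 − I_D1, so λ = (6.87 − 4.86) / (4.86 × 6.54 − 6.87 × 2) = 2.01 / 18 = 0.111 V⁻¹.

λ = 0.111 V⁻¹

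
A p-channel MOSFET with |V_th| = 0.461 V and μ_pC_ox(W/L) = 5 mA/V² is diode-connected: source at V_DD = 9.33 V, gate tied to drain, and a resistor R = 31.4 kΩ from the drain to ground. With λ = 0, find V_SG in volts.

With gate tied to drain, V_SG = V_SD ≥ V_SG − |V_th|, so the device is in saturation.
KCL at the drain: ½ k_p (V_SG − |V_th|)² = (V_DD − V_SG)/R.
Let x = V_SG − 0.461. Then 78.5 x² + x − 8.869 = 0, giving x = 0.33 V (positive root), so V_SG = 0.791 V.
I_D = (V_DD − V_SG)/R = (9.33 − 0.791) / 31.4 = 0.272 mA.

V_SG = 0.791 V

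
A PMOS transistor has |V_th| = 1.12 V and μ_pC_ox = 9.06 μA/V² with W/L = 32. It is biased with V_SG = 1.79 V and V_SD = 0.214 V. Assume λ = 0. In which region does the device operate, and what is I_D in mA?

Triode; I_D = 0.0349 mA

k_p = μ_pC_ox · (W/L) = 0.2899 mA/V².
V_ov = V_SG − |V_th| = 1.79 − 1.12 = 0.67 V.
Since V_SD = 0.214 V < V_ov = 0.67 V, the device is in the triode region.
I_D = k_p [V_ov · V_SD − ½ V_SD²] = 0.2899 × [0.67 × 0.214 − 0.5 × 0.214²] = 0.0349 mA.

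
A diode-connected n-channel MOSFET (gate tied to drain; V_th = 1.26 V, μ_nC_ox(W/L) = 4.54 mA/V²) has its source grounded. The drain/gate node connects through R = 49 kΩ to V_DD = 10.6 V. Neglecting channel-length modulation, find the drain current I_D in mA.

With gate tied to drain, V_GS = V_DS ≥ V_GS − V_th, so the device is in saturation.
KCL at the drain: ½ k_n (V_GS − V_th)² = (V_DD − V_GS)/R.
Let x = V_GS − 1.26. Then 111 x² + x − 9.34 = 0, giving x = 0.285 V (positive root), so V_GS = 1.55 V.
I_D = (V_DD − V_GS)/R = (10.6 − 1.55) / 49 = 0.185 mA.

I_D = 0.185 mA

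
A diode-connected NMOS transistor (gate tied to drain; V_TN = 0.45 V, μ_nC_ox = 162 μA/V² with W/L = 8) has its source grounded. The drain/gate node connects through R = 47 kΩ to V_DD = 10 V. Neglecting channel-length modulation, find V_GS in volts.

V_GS = 0.994 V

With gate tied to drain, V_GS = V_DS ≥ V_GS − V_TN, so the device is in saturation.
k_n = μ_nC_ox · (W/L) = 1.296 mA/V².
KCL at the drain: ½ k_n (V_GS − V_TN)² = (V_DD − V_GS)/R.
Let x = V_GS − 0.45. Then 30.5 x² + x − 9.55 = 0, giving x = 0.544 V (positive root), so V_GS = 0.994 V.
I_D = (V_DD − V_GS)/R = (10 − 0.994) / 47 = 0.192 mA.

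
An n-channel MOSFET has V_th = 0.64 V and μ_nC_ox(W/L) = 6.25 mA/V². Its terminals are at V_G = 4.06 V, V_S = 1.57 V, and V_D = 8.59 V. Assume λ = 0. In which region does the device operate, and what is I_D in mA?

V_GS = V_G − V_S = 4.06 − 1.57 = 2.49 V; V_DS = V_D − V_S = 8.59 − 1.57 = 7.02 V.
V_ov = V_GS − V_th = 2.49 − 0.64 = 1.85 V.
Since V_DS = 7.02 V ≥ V_ov = 1.85 V, the device is in saturation.
I_D = ½ k_n V_ov² = 0.5 × 6.25 × 1.85² = 10.7 mA.

Saturation; I_D = 10.7 mA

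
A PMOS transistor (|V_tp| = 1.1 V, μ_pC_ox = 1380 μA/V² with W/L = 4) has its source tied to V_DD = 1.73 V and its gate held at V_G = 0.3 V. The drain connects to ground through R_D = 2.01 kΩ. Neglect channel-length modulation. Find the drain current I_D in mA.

V_SG = V_DD − V_G = 1.73 − 0.3 = 1.43 V, so V_ov = 1.43 − 1.1 = 0.33 V.
k_p = μ_pC_ox · (W/L) = 5.52 mA/V².
Assume saturation: I_D = ½ k_p V_ov² = 0.5 × 5.52 × 0.33² = 0.301 mA, giving V_SD = V_DD − I_D R_D = 1.73 − 0.301 × 2.01 = 1.13 V.
V_SD = 1.13 V ≥ V_ov = 0.33 V, confirming saturation.

I_D = 0.301 mA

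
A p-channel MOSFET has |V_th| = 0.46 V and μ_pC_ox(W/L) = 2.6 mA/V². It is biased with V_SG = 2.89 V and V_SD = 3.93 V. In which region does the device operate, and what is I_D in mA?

Saturation; I_D = 7.68 mA

V_ov = V_SG − |V_th| = 2.89 − 0.46 = 2.43 V.
Since V_SD = 3.93 V ≥ V_ov = 2.43 V, the device is in saturation.
I_D = ½ k_p V_ov² = 0.5 × 2.6 × 2.43² = 7.68 mA.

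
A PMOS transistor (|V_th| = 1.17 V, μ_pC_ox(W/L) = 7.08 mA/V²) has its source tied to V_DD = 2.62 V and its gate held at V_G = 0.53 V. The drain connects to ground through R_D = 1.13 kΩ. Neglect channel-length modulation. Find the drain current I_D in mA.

V_SG = V_DD − V_G = 2.62 − 0.53 = 2.09 V, so V_ov = 2.09 − 1.17 = 0.92 V.
Assume saturation: I_D = ½ k_p V_ov² = 0.5 × 7.08 × 0.92² = 3 mA, giving V_SD = V_DD − I_D R_D = 2.62 − 3 × 1.13 = -0.766 V.
But -0.766 V < V_ov = 0.92 V, so the device is actually in triode.
In triode I_D = k_p[V_ov V_SD − ½ V_SD²] and I_D = (V_DD − V_SD)/R_D. Equating: 4 V_SD² − 8.36 V_SD + 2.62 = 0, giving V_SD = 0.384 V (the root below V_ov).
I_D = (2.62 − 0.384) / 1.13 = 1.98 mA.

I_D = 1.98 mA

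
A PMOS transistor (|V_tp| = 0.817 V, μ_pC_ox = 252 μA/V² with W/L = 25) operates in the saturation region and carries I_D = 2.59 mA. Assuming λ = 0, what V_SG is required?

k_p = μ_pC_ox · (W/L) = 6.3 mA/V².
In saturation I_D = ½ k_p (V_SG − |V_tp|)², so V_SG − |V_tp| = √(2 I_D / k_p) = √(2 × 2.59 / 6.3) = 0.907 V.
V_SG = 0.817 + 0.907 = 1.72 V.

V_SG = 1.72 V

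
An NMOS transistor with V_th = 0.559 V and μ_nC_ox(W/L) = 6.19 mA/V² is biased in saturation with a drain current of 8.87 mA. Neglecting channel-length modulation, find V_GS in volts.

In saturation I_D = ½ k_n (V_GS − V_th)², so V_GS − V_th = √(2 I_D / k_n) = √(2 × 8.87 / 6.19) = 1.69 V.
V_GS = 0.559 + 1.69 = 2.25 V.

V_GS = 2.25 V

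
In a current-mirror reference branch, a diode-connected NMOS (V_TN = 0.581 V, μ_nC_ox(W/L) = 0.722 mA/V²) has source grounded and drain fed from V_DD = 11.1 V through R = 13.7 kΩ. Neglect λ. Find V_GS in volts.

With gate tied to drain, V_GS = V_DS ≥ V_GS − V_TN, so the device is in saturation.
KCL at the drain: ½ k_n (V_GS − V_TN)² = (V_DD − V_GS)/R.
Let x = V_GS − 0.581. Then 4.95 x² + x − 10.52 = 0, giving x = 1.36 V (positive root), so V_GS = 1.94 V.
I_D = (V_DD − V_GS)/R = (11.1 − 1.94) / 13.7 = 0.668 mA.

V_GS = 1.94 V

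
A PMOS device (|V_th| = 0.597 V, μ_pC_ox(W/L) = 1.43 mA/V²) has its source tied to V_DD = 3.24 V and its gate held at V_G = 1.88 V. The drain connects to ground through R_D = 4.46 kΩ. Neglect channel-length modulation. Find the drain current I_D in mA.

V_SG = V_DD − V_G = 3.24 − 1.88 = 1.36 V, so V_ov = 1.36 − 0.597 = 0.763 V.
Assume saturation: I_D = ½ k_p V_ov² = 0.5 × 1.43 × 0.763² = 0.416 mA, giving V_SD = V_DD − I_D R_D = 3.24 − 0.416 × 4.46 = 1.38 V.
V_SD = 1.38 V ≥ V_ov = 0.763 V, confirming saturation.

I_D = 0.416 mA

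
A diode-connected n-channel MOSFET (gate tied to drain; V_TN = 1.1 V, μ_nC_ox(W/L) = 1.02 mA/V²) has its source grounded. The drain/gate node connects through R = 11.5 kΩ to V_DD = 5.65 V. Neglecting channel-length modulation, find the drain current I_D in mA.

I_D = 0.326 mA

With gate tied to drain, V_GS = V_DS ≥ V_GS − V_TN, so the device is in saturation.
KCL at the drain: ½ k_n (V_GS − V_TN)² = (V_DD − V_GS)/R.
Let x = V_GS − 1.1. Then 5.87 x² + x − 4.55 = 0, giving x = 0.8 V (positive root), so V_GS = 1.9 V.
I_D = (V_DD − V_GS)/R = (5.65 − 1.9) / 11.5 = 0.326 mA.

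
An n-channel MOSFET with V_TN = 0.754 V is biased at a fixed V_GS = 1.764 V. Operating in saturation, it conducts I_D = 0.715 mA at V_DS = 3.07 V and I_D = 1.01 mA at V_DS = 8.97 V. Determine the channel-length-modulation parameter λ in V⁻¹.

With V_GS fixed, I_D ∝ (1 + λ V_DS) in saturation, so I_D2/I_D1 = (1 + λ V_DS2)/(1 + λ V_DS1).
1.01/0.715 = 1.413 = (1 + 8.97 λ)/(1 + 3.07 λ).
Solving: λ (I_D1 V_DS2 − I_D2 V_DS1) = I_D2 − I_D1, so λ = (1.01 − 0.715) / (0.715 × 8.97 − 1.01 × 3.07) = 0.295 / 3.31 = 0.089 V⁻¹.

λ = 0.0890 V⁻¹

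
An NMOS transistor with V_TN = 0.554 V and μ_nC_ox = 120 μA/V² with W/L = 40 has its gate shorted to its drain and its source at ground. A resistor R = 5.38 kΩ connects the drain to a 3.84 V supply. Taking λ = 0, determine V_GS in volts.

V_GS = 1.02 V

With gate tied to drain, V_GS = V_DS ≥ V_GS − V_TN, so the device is in saturation.
k_n = μ_nC_ox · (W/L) = 4.8 mA/V².
KCL at the drain: ½ k_n (V_GS − V_TN)² = (V_DD − V_GS)/R.
Let x = V_GS − 0.554. Then 12.9 x² + x − 3.286 = 0, giving x = 0.467 V (positive root), so V_GS = 1.02 V.
I_D = (V_DD − V_GS)/R = (3.84 − 1.02) / 5.38 = 0.524 mA.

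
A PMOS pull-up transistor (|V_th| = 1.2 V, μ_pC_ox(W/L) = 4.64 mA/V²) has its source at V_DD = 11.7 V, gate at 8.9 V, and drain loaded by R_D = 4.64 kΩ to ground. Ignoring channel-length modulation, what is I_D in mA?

I_D = 2.44 mA

V_SG = V_DD − V_G = 11.7 − 8.9 = 2.8 V, so V_ov = 2.8 − 1.2 = 1.6 V.
Assume saturation: I_D = ½ k_p V_ov² = 0.5 × 4.64 × 1.6² = 5.94 mA, giving V_SD = V_DD − I_D R_D = 11.7 − 5.94 × 4.64 = -15.9 V.
But -15.9 V < V_ov = 1.6 V, so the device is actually in triode.
In triode I_D = k_p[V_ov V_SD − ½ V_SD²] and I_D = (V_DD − V_SD)/R_D. Equating: 10.8 V_SD² − 35.45 V_SD + 11.7 = 0, giving V_SD = 0.372 V (the root below V_ov).
I_D = (11.7 − 0.372) / 4.64 = 2.44 mA.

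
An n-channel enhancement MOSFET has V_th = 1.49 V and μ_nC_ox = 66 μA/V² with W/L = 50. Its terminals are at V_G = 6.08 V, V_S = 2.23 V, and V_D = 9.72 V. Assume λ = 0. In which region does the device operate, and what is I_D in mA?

V_GS = V_G − V_S = 6.08 − 2.23 = 3.85 V; V_DS = V_D − V_S = 9.72 − 2.23 = 7.49 V.
k_n = μ_nC_ox · (W/L) = 3.3 mA/V².
V_ov = V_GS − V_th = 3.85 − 1.49 = 2.36 V.
Since V_DS = 7.49 V ≥ V_ov = 2.36 V, the device is in saturation.
I_D = ½ k_n V_ov² = 0.5 × 3.3 × 2.36² = 9.19 mA.

Saturation; I_D = 9.19 mA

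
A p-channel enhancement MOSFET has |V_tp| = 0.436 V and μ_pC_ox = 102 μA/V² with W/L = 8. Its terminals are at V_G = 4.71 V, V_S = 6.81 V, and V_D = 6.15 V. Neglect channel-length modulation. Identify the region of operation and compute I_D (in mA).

Triode; I_D = 0.718 mA

V_SG = V_S − V_G = 6.81 − 4.71 = 2.1 V; V_SD = V_S − V_D = 6.81 − 6.15 = 0.66 V.
k_p = μ_pC_ox · (W/L) = 0.816 mA/V².
V_ov = V_SG − |V_tp| = 2.1 − 0.436 = 1.66 V.
Since V_SD = 0.66 V < V_ov = 1.66 V, the device is in the triode region.
I_D = k_p [V_ov · V_SD − ½ V_SD²] = 0.816 × [1.66 × 0.66 − 0.5 × 0.66²] = 0.718 mA.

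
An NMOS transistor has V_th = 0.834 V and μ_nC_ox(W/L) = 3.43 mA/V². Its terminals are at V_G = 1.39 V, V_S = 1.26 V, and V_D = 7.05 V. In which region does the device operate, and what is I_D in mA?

V_GS = V_G − V_S = 1.39 − 1.26 = 0.13 V; V_DS = V_D − V_S = 7.05 − 1.26 = 5.79 V.
V_GS = 0.13 V < V_th = 0.834 V, so the transistor is in cutoff.

Cutoff; I_D = 0 mA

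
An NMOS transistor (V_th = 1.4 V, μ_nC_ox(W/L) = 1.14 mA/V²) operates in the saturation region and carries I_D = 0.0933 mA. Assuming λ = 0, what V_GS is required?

V_GS = 1.80 V

In saturation I_D = ½ k_n (V_GS − V_th)², so V_GS − V_th = √(2 I_D / k_n) = √(2 × 0.0933 / 1.14) = 0.405 V.
V_GS = 1.4 + 0.405 = 1.8 V.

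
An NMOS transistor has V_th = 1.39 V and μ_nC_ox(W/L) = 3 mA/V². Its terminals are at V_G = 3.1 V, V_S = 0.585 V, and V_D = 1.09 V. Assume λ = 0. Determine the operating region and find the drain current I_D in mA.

Triode; I_D = 1.32 mA

V_GS = V_G − V_S = 3.1 − 0.585 = 2.52 V; V_DS = V_D − V_S = 1.09 − 0.585 = 0.505 V.
V_ov = V_GS − V_th = 2.52 − 1.39 = 1.13 V.
Since V_DS = 0.505 V < V_ov = 1.13 V, the device is in the triode region.
I_D = k_n [V_ov · V_DS − ½ V_DS²] = 3 × [1.13 × 0.505 − 0.5 × 0.505²] = 1.32 mA.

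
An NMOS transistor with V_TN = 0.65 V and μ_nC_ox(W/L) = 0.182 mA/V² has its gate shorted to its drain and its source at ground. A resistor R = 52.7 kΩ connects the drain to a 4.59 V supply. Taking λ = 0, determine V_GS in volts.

With gate tied to drain, V_GS = V_DS ≥ V_GS − V_TN, so the device is in saturation.
KCL at the drain: ½ k_n (V_GS − V_TN)² = (V_DD − V_GS)/R.
Let x = V_GS − 0.65. Then 4.8 x² + x − 3.94 = 0, giving x = 0.808 V (positive root), so V_GS = 1.46 V.
I_D = (V_DD − V_GS)/R = (4.59 − 1.46) / 52.7 = 0.0594 mA.

V_GS = 1.46 V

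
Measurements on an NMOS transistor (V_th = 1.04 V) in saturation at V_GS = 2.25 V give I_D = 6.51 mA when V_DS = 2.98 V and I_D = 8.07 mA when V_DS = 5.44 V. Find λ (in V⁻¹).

With V_GS fixed, I_D ∝ (1 + λ V_DS) in saturation, so I_D2/I_D1 = (1 + λ V_DS2)/(1 + λ V_DS1).
8.07/6.51 = 1.24 = (1 + 5.44 λ)/(1 + 2.98 λ).
Solving: λ (I_D1 V_DS2 − I_D2 V_DS1) = I_D2 − I_D1, so λ = (8.07 − 6.51) / (6.51 × 5.44 − 8.07 × 2.98) = 1.56 / 11.4 = 0.137 V⁻¹.

λ = 0.137 V⁻¹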